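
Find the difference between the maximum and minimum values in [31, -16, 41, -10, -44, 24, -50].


Maximum value: 41
Minimum value: -50
Range = 41 - (-50) = 91
Final answer: 91


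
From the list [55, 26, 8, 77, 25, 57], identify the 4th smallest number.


Sort ascending: [8, 25, 26, 55, 57, 77]
The 4th element (1-indexed) is at index 3.
Value = 55
Final answer: 55


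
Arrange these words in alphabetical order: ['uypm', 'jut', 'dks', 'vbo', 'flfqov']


Compare strings character by character (the first differing letter decides):
  'dks' < 'flfqov' since 'd' < 'f' at position 1
  'flfqov' < 'jut' since 'f' < 'j' at position 1
  'jut' < 'uypm' since 'j' < 'u' at position 1
  'uypm' < 'vbo' since 'u' < 'v' at position 1
Chaining these comparisons gives the alphabetical order.
Final answer: ['dks', 'flfqov', 'jut', 'uypm', 'vbo']


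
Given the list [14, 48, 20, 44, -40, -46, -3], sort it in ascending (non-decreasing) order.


Original list: [14, 48, 20, 44, -40, -46, -3]
Repeatedly take the smallest remaining element:
  Remaining [14, 48, 20, 44, -40, -46, -3] -> smallest is -46
  Remaining [14, 48, 20, 44, -40, -3] -> smallest is -40
  Remaining [14, 48, 20, 44, -3] -> smallest is -3
  Remaining [14, 48, 20, 44] -> smallest is 14
  Remaining [48, 20, 44] -> smallest is 20
  Remaining [48, 44] -> smallest is 44
  Remaining [48] -> smallest is 48
Collecting the picks in order gives the sorted list.
Final answer: [-46, -40, -3, 14, 20, 44, 48]


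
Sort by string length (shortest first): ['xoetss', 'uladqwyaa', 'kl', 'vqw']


Compute lengths:
  'xoetss' has length 6
  'uladqwyaa' has length 9
  'kl' has length 2
  'vqw' has length 3
Lengths in increasing order: 2 < 3 < 6 < 9
Listing the words in that order gives the answer.
Final answer: ['kl', 'vqw', 'xoetss', 'uladqwyaa']


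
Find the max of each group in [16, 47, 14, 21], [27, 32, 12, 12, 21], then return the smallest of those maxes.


Find max of each group:
  Group 1: [16, 47, 14, 21] -> max = 47
  Group 2: [27, 32, 12, 12, 21] -> max = 32
Maxes: [47, 32]
Minimum of maxes = 32
Final answer: 32


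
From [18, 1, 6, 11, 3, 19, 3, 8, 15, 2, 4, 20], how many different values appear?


List all unique values:
Distinct values: [1, 2, 3, 4, 6, 8, 11, 15, 18, 19, 20]
Count = 11
Final answer: 11


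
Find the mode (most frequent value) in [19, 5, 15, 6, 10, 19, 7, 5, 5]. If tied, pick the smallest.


Count the frequency of each value:
  5 appears 3 time(s)
  6 appears 1 time(s)
  7 appears 1 time(s)
  10 appears 1 time(s)
  15 appears 1 time(s)
  19 appears 2 time(s)
Maximum frequency is 3.
Only 5 reaches that frequency, so it is the mode.
Final answer: 5


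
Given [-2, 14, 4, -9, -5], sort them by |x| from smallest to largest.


Compute absolute values:
  |-2| = 2
  |14| = 14
  |4| = 4
  |-9| = 9
  |-5| = 5
Absolute values in increasing order: 2 < 4 < 5 < 9 < 14
Listing the original numbers in that order gives the answer.
Final answer: [-2, 4, -5, -9, 14]


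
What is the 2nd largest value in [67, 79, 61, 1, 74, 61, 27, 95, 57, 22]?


Sort descending: [95, 79, 74, 67, 61, 61, 57, 27, 22, 1]
The 2nd element (1-indexed) is at index 1.
Value = 79
Final answer: 79


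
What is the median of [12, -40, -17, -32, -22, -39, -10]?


First, sort the list: [-40, -39, -32, -22, -17, -10, 12]
The list has 7 elements (odd count).
The middle index is 3 (0-based), and the element there is -22.
Final answer: -22


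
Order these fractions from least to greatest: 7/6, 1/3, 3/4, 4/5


Convert to decimal for comparison:
  7/6 = 1.1667
  1/3 = 0.3333
  3/4 = 0.75
  4/5 = 0.8
Decimals in increasing order: 0.3333 < 0.75 < 0.8 < 1.1667
Writing each back as its fraction gives the sorted order.
Final answer: 1/3, 3/4, 4/5, 7/6


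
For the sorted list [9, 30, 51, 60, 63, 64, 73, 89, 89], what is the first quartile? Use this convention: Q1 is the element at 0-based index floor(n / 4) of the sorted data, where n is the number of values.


The list has n = 9 elements.
Q1 index = floor(9 / 4) = floor(2.25) = 2
Counting from index 0 in the sorted data, the element at index 2 is 51.
Final answer: 51


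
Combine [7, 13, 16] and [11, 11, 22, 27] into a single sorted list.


List A: [7, 13, 16]
List B: [11, 11, 22, 27]
Repeatedly compare the front elements and take the smaller:
  7 vs 11 -> take 7
  13 vs 11 -> take 11
  13 vs 11 -> take 11
  13 vs 22 -> take 13
  16 vs 22 -> take 16
  A is exhausted; append the rest of B: [22, 27]
Final answer: [7, 11, 11, 13, 16, 22, 27]


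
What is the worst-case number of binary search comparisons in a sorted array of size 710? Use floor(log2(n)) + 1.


Binary search halves the search space each step.
Maximum comparisons = floor(log2(710)) + 1
log2(710) = 9.4717
floor(log2(710)) = 9, so 9 + 1 = 10
Final answer: 10


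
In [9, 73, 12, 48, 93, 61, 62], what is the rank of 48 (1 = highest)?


Sort descending: [93, 73, 62, 61, 48, 12, 9]
Find 48 in the sorted list.
48 is at position 5.
Final answer: 5


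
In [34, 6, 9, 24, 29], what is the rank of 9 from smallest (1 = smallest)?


Sort ascending: [6, 9, 24, 29, 34]
Find 9 in the sorted list.
9 is at position 2 (1-indexed).
Final answer: 2


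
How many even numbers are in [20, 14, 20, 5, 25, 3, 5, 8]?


Check each element:
  20 is even
  14 is even
  20 is even
  5 is odd
  25 is odd
  3 is odd
  5 is odd
  8 is even
Evens: [20, 14, 20, 8]
Count of evens = 4
Final answer: 4


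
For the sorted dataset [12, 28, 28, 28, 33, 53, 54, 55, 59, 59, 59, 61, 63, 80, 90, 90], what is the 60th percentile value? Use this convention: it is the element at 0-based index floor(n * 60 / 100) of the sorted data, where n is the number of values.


The dataset has n = 16 elements.
Index = floor(16 * 60 / 100) = floor(960 / 100) = floor(9.6) = 9
Counting from index 0 in the sorted data, the element at index 9 is 59.
Final answer: 59


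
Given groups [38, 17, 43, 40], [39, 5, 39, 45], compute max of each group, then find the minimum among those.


Find max of each group:
  Group 1: [38, 17, 43, 40] -> max = 43
  Group 2: [39, 5, 39, 45] -> max = 45
Maxes: [43, 45]
Minimum of maxes = 43
Final answer: 43


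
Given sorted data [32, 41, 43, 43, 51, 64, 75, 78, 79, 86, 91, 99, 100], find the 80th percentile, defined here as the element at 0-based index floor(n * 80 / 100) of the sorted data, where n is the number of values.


The dataset has n = 13 elements.
Index = floor(13 * 80 / 100) = floor(1040 / 100) = floor(10.4) = 10
Counting from index 0 in the sorted data, the element at index 10 is 91.
Final answer: 91


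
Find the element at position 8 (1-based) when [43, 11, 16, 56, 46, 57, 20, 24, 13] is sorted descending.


Sort descending: [57, 56, 46, 43, 24, 20, 16, 13, 11]
The 8th element (1-indexed) is at index 7.
Value = 13
Final answer: 13


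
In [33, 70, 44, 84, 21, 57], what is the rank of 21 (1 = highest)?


Sort descending: [84, 70, 57, 44, 33, 21]
Find 21 in the sorted list.
21 is at position 6.
Final answer: 6


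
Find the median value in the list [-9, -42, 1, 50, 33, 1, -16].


First, sort the list: [-42, -16, -9, 1, 1, 33, 50]
The list has 7 elements (odd count).
The middle index is 3 (0-based), and the element there is 1.
Final answer: 1


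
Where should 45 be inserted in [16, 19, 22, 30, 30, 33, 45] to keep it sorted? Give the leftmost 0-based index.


List is sorted: [16, 19, 22, 30, 30, 33, 45]
We need the leftmost position where 45 can be inserted, i.e. the first index whose element is >= 45 (or the end of the list if none is).
Binary search with low=0, high=7 (0-based indices):
  low=0, high=7, mid=3: a[3]=30 < 45, so low = 4
  low=4, high=7, mid=5: a[5]=33 < 45, so low = 6
  low=6, high=7, mid=6: a[6]=45 >= 45, so high = 6
Now low = high = 6, so the insertion index is 6.
Final answer: 6


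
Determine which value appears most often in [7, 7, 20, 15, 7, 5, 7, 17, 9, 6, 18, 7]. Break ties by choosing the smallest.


Count the frequency of each value:
  5 appears 1 time(s)
  6 appears 1 time(s)
  7 appears 5 time(s)
  9 appears 1 time(s)
  15 appears 1 time(s)
  17 appears 1 time(s)
  18 appears 1 time(s)
  20 appears 1 time(s)
Maximum frequency is 5.
Only 7 reaches that frequency, so it is the mode.
Final answer: 7


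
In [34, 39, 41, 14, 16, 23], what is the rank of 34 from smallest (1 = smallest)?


Sort ascending: [14, 16, 23, 34, 39, 41]
Find 34 in the sorted list.
34 is at position 4 (1-indexed).
Final answer: 4


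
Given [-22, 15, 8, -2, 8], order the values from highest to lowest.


Original list: [-22, 15, 8, -2, 8]
Repeatedly take the largest remaining element:
  Remaining [-22, 15, 8, -2, 8] -> largest is 15
  Remaining [-22, 8, -2, 8] -> largest is 8
  Remaining [-22, -2, 8] -> largest is 8
  Remaining [-22, -2] -> largest is -2
  Remaining [-22] -> largest is -22
Collecting the picks in order gives the descending list.
Final answer: [15, 8, 8, -2, -22]


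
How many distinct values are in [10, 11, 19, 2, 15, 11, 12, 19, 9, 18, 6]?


List all unique values:
Distinct values: [2, 6, 9, 10, 11, 12, 15, 18, 19]
Count = 9
Final answer: 9


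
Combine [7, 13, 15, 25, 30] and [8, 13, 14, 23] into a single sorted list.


List A: [7, 13, 15, 25, 30]
List B: [8, 13, 14, 23]
Repeatedly compare the front elements and take the smaller:
  7 vs 8 -> take 7
  13 vs 8 -> take 8
  13 vs 13 -> take 13
  15 vs 13 -> take 13
  15 vs 14 -> take 14
  15 vs 23 -> take 15
  25 vs 23 -> take 23
  B is exhausted; append the rest of A: [25, 30]
Final answer: [7, 8, 13, 13, 14, 15, 23, 25, 30]


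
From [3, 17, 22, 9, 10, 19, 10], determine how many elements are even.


Check each element:
  3 is odd
  17 is odd
  22 is even
  9 is odd
  10 is even
  19 is odd
  10 is even
Evens: [22, 10, 10]
Count of evens = 3
Final answer: 3


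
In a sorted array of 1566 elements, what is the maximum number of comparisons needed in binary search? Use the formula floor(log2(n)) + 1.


Binary search halves the search space each step.
Maximum comparisons = floor(log2(1566)) + 1
log2(1566) = 10.6129
floor(log2(1566)) = 10, so 10 + 1 = 11
Final answer: 11


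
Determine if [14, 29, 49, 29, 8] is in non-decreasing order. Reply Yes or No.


Check consecutive pairs:
  14 <= 29? True
  29 <= 49? True
  49 <= 29? False
  29 <= 8? False
2 consecutive pair(s) are out of order, so the list is not sorted.
Final answer: No


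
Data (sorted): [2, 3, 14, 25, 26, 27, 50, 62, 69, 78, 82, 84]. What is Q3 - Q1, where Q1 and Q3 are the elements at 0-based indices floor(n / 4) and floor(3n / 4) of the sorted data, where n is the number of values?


The data has n = 12 elements.
Q1 index = floor(12 / 4) = floor(3) = 3; Q3 index = floor(3 * 12 / 4) = floor(9) = 9
Q1 = element at index 3 = 25
Q3 = element at index 9 = 78
IQR = 78 - 25 = 53
Final answer: 53


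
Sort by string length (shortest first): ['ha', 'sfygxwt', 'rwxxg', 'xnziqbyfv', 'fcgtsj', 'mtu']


Compute lengths:
  'ha' has length 2
  'sfygxwt' has length 7
  'rwxxg' has length 5
  'xnziqbyfv' has length 9
  'fcgtsj' has length 6
  'mtu' has length 3
Lengths in increasing order: 2 < 3 < 5 < 6 < 7 < 9
Listing the words in that order gives the answer.
Final answer: ['ha', 'mtu', 'rwxxg', 'fcgtsj', 'sfygxwt', 'xnziqbyfv']


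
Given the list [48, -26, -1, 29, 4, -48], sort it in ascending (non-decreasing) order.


Original list: [48, -26, -1, 29, 4, -48]
Repeatedly take the smallest remaining element:
  Remaining [48, -26, -1, 29, 4, -48] -> smallest is -48
  Remaining [48, -26, -1, 29, 4] -> smallest is -26
  Remaining [48, -1, 29, 4] -> smallest is -1
  Remaining [48, 29, 4] -> smallest is 4
  Remaining [48, 29] -> smallest is 29
  Remaining [48] -> smallest is 48
Collecting the picks in order gives the sorted list.
Final answer: [-48, -26, -1, 4, 29, 48]


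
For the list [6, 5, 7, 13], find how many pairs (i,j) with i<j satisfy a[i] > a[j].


For each element, count the later elements that are smaller than it:
  6 (index 0): smaller elements after it = [5] -> 1
  5 (index 1): smaller elements after it = [] -> 0
  7 (index 2): smaller elements after it = [] -> 0
Total inversions = 1 + 0 + 0 = 1
Final answer: 1


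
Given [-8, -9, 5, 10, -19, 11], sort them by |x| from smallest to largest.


Compute absolute values:
  |-8| = 8
  |-9| = 9
  |5| = 5
  |10| = 10
  |-19| = 19
  |11| = 11
Absolute values in increasing order: 5 < 8 < 9 < 10 < 11 < 19
Listing the original numbers in that order gives the answer.
Final answer: [5, -8, -9, 10, 11, -19]


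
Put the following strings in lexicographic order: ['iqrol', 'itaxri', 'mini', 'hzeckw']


Compare strings character by character (the first differing letter decides):
  'hzeckw' < 'iqrol' since 'h' < 'i' at position 1
  'iqrol' < 'itaxri' since 'q' < 't' at position 2
  'itaxri' < 'mini' since 'i' < 'm' at position 1
Chaining these comparisons gives the alphabetical order.
Final answer: ['hzeckw', 'iqrol', 'itaxri', 'mini']


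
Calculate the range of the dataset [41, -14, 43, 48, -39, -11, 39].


Maximum value: 48
Minimum value: -39
Range = 48 - (-39) = 87
Final answer: 87


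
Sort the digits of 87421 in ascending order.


The number 87421 has digits: 8, 7, 4, 2, 1
Sorted: 1, 2, 4, 7, 8
Joining the sorted digits gives the result.
Final answer: 12478


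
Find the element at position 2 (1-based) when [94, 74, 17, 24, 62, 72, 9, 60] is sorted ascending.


Sort ascending: [9, 17, 24, 60, 62, 72, 74, 94]
The 2nd element (1-indexed) is at index 1.
Value = 17
Final answer: 17


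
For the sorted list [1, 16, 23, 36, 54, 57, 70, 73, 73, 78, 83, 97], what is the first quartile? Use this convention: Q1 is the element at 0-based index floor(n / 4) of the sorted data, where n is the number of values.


The list has n = 12 elements.
Q1 index = floor(12 / 4) = floor(3) = 3
Counting from index 0 in the sorted data, the element at index 3 is 36.
Final answer: 36


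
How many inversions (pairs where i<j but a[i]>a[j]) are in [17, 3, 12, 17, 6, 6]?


For each element, count the later elements that are smaller than it:
  17 (index 0): smaller elements after it = [3, 12, 6, 6] -> 4
  3 (index 1): smaller elements after it = [] -> 0
  12 (index 2): smaller elements after it = [6, 6] -> 2
  17 (index 3): smaller elements after it = [6, 6] -> 2
  6 (index 4): smaller elements after it = [] -> 0
Total inversions = 4 + 0 + 2 + 2 + 0 = 8
Final answer: 8


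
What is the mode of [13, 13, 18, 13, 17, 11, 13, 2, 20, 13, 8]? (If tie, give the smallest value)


Count the frequency of each value:
  2 appears 1 time(s)
  8 appears 1 time(s)
  11 appears 1 time(s)
  13 appears 5 time(s)
  17 appears 1 time(s)
  18 appears 1 time(s)
  20 appears 1 time(s)
Maximum frequency is 5.
Only 13 reaches that frequency, so it is the mode.
Final answer: 13


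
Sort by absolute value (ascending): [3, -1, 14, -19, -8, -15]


Compute absolute values:
  |3| = 3
  |-1| = 1
  |14| = 14
  |-19| = 19
  |-8| = 8
  |-15| = 15
Absolute values in increasing order: 1 < 3 < 8 < 14 < 15 < 19
Listing the original numbers in that order gives the answer.
Final answer: [-1, 3, -8, 14, -15, -19]


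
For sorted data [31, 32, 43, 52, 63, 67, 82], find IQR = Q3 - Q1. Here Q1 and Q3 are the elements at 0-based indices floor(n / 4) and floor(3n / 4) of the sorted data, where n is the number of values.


The data has n = 7 elements.
Q1 index = floor(7 / 4) = floor(1.75) = 1; Q3 index = floor(3 * 7 / 4) = floor(5.25) = 5
Q1 = element at index 1 = 32
Q3 = element at index 5 = 67
IQR = 67 - 32 = 35
Final answer: 35


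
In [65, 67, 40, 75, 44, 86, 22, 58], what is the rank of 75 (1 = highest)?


Sort descending: [86, 75, 67, 65, 58, 44, 40, 22]
Find 75 in the sorted list.
75 is at position 2.
Final answer: 2


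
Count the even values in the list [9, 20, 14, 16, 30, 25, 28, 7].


Check each element:
  9 is odd
  20 is even
  14 is even
  16 is even
  30 is even
  25 is odd
  28 is even
  7 is odd
Evens: [20, 14, 16, 30, 28]
Count of evens = 5
Final answer: 5


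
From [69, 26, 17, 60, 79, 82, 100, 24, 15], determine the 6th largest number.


Sort descending: [100, 82, 79, 69, 60, 26, 24, 17, 15]
The 6th element (1-indexed) is at index 5.
Value = 26
Final answer: 26


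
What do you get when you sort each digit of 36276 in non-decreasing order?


The number 36276 has digits: 3, 6, 2, 7, 6
Sorted: 2, 3, 6, 6, 7
Joining the sorted digits gives the result.
Final answer: 23667


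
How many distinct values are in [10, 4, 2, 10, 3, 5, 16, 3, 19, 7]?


List all unique values:
Distinct values: [2, 3, 4, 5, 7, 10, 16, 19]
Count = 8
Final answer: 8


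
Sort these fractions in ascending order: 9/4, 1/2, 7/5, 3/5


Convert to decimal for comparison:
  9/4 = 2.25
  1/2 = 0.5
  7/5 = 1.4
  3/5 = 0.6
Decimals in increasing order: 0.5 < 0.6 < 1.4 < 2.25
Writing each back as its fraction gives the sorted order.
Final answer: 1/2, 3/5, 7/5, 9/4


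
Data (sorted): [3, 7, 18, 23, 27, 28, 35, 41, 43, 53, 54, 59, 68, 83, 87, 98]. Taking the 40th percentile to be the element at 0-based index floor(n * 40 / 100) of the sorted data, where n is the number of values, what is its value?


The dataset has n = 16 elements.
Index = floor(16 * 40 / 100) = floor(640 / 100) = floor(6.4) = 6
Counting from index 0 in the sorted data, the element at index 6 is 35.
Final answer: 35


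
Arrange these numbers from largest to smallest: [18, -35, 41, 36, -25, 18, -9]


Original list: [18, -35, 41, 36, -25, 18, -9]
Repeatedly take the largest remaining element:
  Remaining [18, -35, 41, 36, -25, 18, -9] -> largest is 41
  Remaining [18, -35, 36, -25, 18, -9] -> largest is 36
  Remaining [18, -35, -25, 18, -9] -> largest is 18
  Remaining [-35, -25, 18, -9] -> largest is 18
  Remaining [-35, -25, -9] -> largest is -9
  Remaining [-35, -25] -> largest is -25
  Remaining [-35] -> largest is -35
Collecting the picks in order gives the descending list.
Final answer: [41, 36, 18, 18, -9, -25, -35]


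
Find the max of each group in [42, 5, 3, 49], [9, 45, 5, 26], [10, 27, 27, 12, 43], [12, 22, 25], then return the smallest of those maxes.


Find max of each group:
  Group 1: [42, 5, 3, 49] -> max = 49
  Group 2: [9, 45, 5, 26] -> max = 45
  Group 3: [10, 27, 27, 12, 43] -> max = 43
  Group 4: [12, 22, 25] -> max = 25
Maxes: [49, 45, 43, 25]
Minimum of maxes = 25
Final answer: 25


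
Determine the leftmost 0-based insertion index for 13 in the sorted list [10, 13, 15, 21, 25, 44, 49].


List is sorted: [10, 13, 15, 21, 25, 44, 49]
We need the leftmost position where 13 can be inserted, i.e. the first index whose element is >= 13 (or the end of the list if none is).
Binary search with low=0, high=7 (0-based indices):
  low=0, high=7, mid=3: a[3]=21 >= 13, so high = 3
  low=0, high=3, mid=1: a[1]=13 >= 13, so high = 1
  low=0, high=1, mid=0: a[0]=10 < 13, so low = 1
Now low = high = 1, so the insertion index is 1.
Final answer: 1


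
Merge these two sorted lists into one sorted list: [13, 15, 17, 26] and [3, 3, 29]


List A: [13, 15, 17, 26]
List B: [3, 3, 29]
Repeatedly compare the front elements and take the smaller:
  13 vs 3 -> take 3
  13 vs 3 -> take 3
  13 vs 29 -> take 13
  15 vs 29 -> take 15
  17 vs 29 -> take 17
  26 vs 29 -> take 26
  A is exhausted; append the rest of B: [29]
Final answer: [3, 3, 13, 15, 17, 26, 29]


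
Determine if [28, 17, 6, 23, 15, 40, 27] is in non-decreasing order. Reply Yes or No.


Check consecutive pairs:
  28 <= 17? False
  17 <= 6? False
  6 <= 23? True
  23 <= 15? False
  15 <= 40? True
  40 <= 27? False
4 consecutive pair(s) are out of order, so the list is not sorted.
Final answer: No


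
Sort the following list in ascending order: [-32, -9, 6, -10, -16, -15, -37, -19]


Original list: [-32, -9, 6, -10, -16, -15, -37, -19]
Repeatedly take the smallest remaining element:
  Remaining [-32, -9, 6, -10, -16, -15, -37, -19] -> smallest is -37
  Remaining [-32, -9, 6, -10, -16, -15, -19] -> smallest is -32
  Remaining [-9, 6, -10, -16, -15, -19] -> smallest is -19
  Remaining [-9, 6, -10, -16, -15] -> smallest is -16
  Remaining [-9, 6, -10, -15] -> smallest is -15
  Remaining [-9, 6, -10] -> smallest is -10
  Remaining [-9, 6] -> smallest is -9
  Remaining [6] -> smallest is 6
Collecting the picks in order gives the sorted list.
Final answer: [-37, -32, -19, -16, -15, -10, -9, 6]


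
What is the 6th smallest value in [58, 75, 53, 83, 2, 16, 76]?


Sort ascending: [2, 16, 53, 58, 75, 76, 83]
The 6th element (1-indexed) is at index 5.
Value = 76
Final answer: 76


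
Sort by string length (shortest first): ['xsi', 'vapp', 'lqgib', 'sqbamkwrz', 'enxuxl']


Compute lengths:
  'xsi' has length 3
  'vapp' has length 4
  'lqgib' has length 5
  'sqbamkwrz' has length 9
  'enxuxl' has length 6
Lengths in increasing order: 3 < 4 < 5 < 6 < 9
Listing the words in that order gives the answer.
Final answer: ['xsi', 'vapp', 'lqgib', 'enxuxl', 'sqbamkwrz']


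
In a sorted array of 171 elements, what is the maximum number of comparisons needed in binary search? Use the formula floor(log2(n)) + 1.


Binary search halves the search space each step.
Maximum comparisons = floor(log2(171)) + 1
log2(171) = 7.4179
floor(log2(171)) = 7, so 7 + 1 = 8
Final answer: 8


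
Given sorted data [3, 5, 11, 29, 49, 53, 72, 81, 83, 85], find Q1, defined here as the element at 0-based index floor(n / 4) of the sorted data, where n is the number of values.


The list has n = 10 elements.
Q1 index = floor(10 / 4) = floor(2.5) = 2
Counting from index 0 in the sorted data, the element at index 2 is 11.
Final answer: 11


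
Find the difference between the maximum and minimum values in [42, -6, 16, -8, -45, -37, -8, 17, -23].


Maximum value: 42
Minimum value: -45
Range = 42 - (-45) = 87
Final answer: 87


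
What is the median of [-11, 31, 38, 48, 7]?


First, sort the list: [-11, 7, 31, 38, 48]
The list has 5 elements (odd count).
The middle index is 2 (0-based), and the element there is 31.
Final answer: 31


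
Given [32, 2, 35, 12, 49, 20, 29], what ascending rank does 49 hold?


Sort ascending: [2, 12, 20, 29, 32, 35, 49]
Find 49 in the sorted list.
49 is at position 7 (1-indexed).
Final answer: 7


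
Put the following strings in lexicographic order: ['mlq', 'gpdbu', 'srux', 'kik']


Compare strings character by character (the first differing letter decides):
  'gpdbu' < 'kik' since 'g' < 'k' at position 1
  'kik' < 'mlq' since 'k' < 'm' at position 1
  'mlq' < 'srux' since 'm' < 's' at position 1
Chaining these comparisons gives the alphabetical order.
Final answer: ['gpdbu', 'kik', 'mlq', 'srux']


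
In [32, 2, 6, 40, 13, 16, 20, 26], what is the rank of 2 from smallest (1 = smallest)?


Sort ascending: [2, 6, 13, 16, 20, 26, 32, 40]
Find 2 in the sorted list.
2 is at position 1 (1-indexed).
Final answer: 1


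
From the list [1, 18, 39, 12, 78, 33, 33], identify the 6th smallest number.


Sort ascending: [1, 12, 18, 33, 33, 39, 78]
The 6th element (1-indexed) is at index 5.
Value = 39
Final answer: 39


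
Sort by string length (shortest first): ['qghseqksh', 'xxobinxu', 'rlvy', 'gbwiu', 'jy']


Compute lengths:
  'qghseqksh' has length 9
  'xxobinxu' has length 8
  'rlvy' has length 4
  'gbwiu' has length 5
  'jy' has length 2
Lengths in increasing order: 2 < 4 < 5 < 8 < 9
Listing the words in that order gives the answer.
Final answer: ['jy', 'rlvy', 'gbwiu', 'xxobinxu', 'qghseqksh']


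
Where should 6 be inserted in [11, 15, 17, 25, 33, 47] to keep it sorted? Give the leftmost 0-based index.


List is sorted: [11, 15, 17, 25, 33, 47]
We need the leftmost position where 6 can be inserted, i.e. the first index whose element is >= 6 (or the end of the list if none is).
Binary search with low=0, high=6 (0-based indices):
  low=0, high=6, mid=3: a[3]=25 >= 6, so high = 3
  low=0, high=3, mid=1: a[1]=15 >= 6, so high = 1
  low=0, high=1, mid=0: a[0]=11 >= 6, so high = 0
Now low = high = 0, so the insertion index is 0.
Final answer: 0


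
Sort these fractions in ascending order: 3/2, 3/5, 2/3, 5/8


Convert to decimal for comparison:
  3/2 = 1.5
  3/5 = 0.6
  2/3 = 0.6667
  5/8 = 0.625
Decimals in increasing order: 0.6 < 0.625 < 0.6667 < 1.5
Writing each back as its fraction gives the sorted order.
Final answer: 3/5, 5/8, 2/3, 3/2


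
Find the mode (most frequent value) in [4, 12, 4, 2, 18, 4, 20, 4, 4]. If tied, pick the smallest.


Count the frequency of each value:
  2 appears 1 time(s)
  4 appears 5 time(s)
  12 appears 1 time(s)
  18 appears 1 time(s)
  20 appears 1 time(s)
Maximum frequency is 5.
Only 4 reaches that frequency, so it is the mode.
Final answer: 4


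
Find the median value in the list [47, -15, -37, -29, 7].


First, sort the list: [-37, -29, -15, 7, 47]
The list has 5 elements (odd count).
The middle index is 2 (0-based), and the element there is -15.
Final answer: -15


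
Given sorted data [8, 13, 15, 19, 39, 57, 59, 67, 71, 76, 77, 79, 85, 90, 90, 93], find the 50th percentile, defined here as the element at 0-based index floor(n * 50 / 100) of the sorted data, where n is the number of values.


The dataset has n = 16 elements.
Index = floor(16 * 50 / 100) = floor(800 / 100) = floor(8) = 8
Counting from index 0 in the sorted data, the element at index 8 is 71.
Final answer: 71


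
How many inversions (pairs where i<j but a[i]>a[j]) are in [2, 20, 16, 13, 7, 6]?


For each element, count the later elements that are smaller than it:
  2 (index 0): smaller elements after it = [] -> 0
  20 (index 1): smaller elements after it = [16, 13, 7, 6] -> 4
  16 (index 2): smaller elements after it = [13, 7, 6] -> 3
  13 (index 3): smaller elements after it = [7, 6] -> 2
  7 (index 4): smaller elements after it = [6] -> 1
Total inversions = 0 + 4 + 3 + 2 + 1 = 10
Final answer: 10


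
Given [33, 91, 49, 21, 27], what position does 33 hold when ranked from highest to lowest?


Sort descending: [91, 49, 33, 27, 21]
Find 33 in the sorted list.
33 is at position 3.
Final answer: 3


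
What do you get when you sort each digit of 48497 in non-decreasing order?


The number 48497 has digits: 4, 8, 4, 9, 7
Sorted: 4, 4, 7, 8, 9
Joining the sorted digits gives the result.
Final answer: 44789


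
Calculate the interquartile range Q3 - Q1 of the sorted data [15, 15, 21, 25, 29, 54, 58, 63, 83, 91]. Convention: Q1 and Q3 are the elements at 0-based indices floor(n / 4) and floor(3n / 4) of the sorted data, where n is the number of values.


The data has n = 10 elements.
Q1 index = floor(10 / 4) = floor(2.5) = 2; Q3 index = floor(3 * 10 / 4) = floor(7.5) = 7
Q1 = element at index 2 = 21
Q3 = element at index 7 = 63
IQR = 63 - 21 = 42
Final answer: 42


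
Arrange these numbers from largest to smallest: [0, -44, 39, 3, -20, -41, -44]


Original list: [0, -44, 39, 3, -20, -41, -44]
Repeatedly take the largest remaining element:
  Remaining [0, -44, 39, 3, -20, -41, -44] -> largest is 39
  Remaining [0, -44, 3, -20, -41, -44] -> largest is 3
  Remaining [0, -44, -20, -41, -44] -> largest is 0
  Remaining [-44, -20, -41, -44] -> largest is -20
  Remaining [-44, -41, -44] -> largest is -41
  Remaining [-44, -44] -> largest is -44
  Remaining [-44] -> largest is -44
Collecting the picks in order gives the descending list.
Final answer: [39, 3, 0, -20, -41, -44, -44]


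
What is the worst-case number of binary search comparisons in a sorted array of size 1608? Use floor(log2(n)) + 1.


Binary search halves the search space each step.
Maximum comparisons = floor(log2(1608)) + 1
log2(1608) = 10.6511
floor(log2(1608)) = 10, so 10 + 1 = 11
Final answer: 11


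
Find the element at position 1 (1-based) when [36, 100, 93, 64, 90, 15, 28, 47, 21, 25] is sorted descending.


Sort descending: [100, 93, 90, 64, 47, 36, 28, 25, 21, 15]
The 1st element (1-indexed) is at index 0.
Value = 100
Final answer: 100


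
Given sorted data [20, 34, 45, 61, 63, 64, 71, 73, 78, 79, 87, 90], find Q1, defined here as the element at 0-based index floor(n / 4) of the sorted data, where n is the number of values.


The list has n = 12 elements.
Q1 index = floor(12 / 4) = floor(3) = 3
Counting from index 0 in the sorted data, the element at index 3 is 61.
Final answer: 61


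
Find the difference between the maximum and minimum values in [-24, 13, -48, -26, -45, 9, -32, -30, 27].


Maximum value: 27
Minimum value: -48
Range = 27 - (-48) = 75
Final answer: 75


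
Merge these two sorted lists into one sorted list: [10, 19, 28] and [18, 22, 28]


List A: [10, 19, 28]
List B: [18, 22, 28]
Repeatedly compare the front elements and take the smaller:
  10 vs 18 -> take 10
  19 vs 18 -> take 18
  19 vs 22 -> take 19
  28 vs 22 -> take 22
  28 vs 28 -> take 28
  A is exhausted; append the rest of B: [28]
Final answer: [10, 18, 19, 22, 28, 28]


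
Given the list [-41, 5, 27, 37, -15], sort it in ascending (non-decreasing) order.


Original list: [-41, 5, 27, 37, -15]
Repeatedly take the smallest remaining element:
  Remaining [-41, 5, 27, 37, -15] -> smallest is -41
  Remaining [5, 27, 37, -15] -> smallest is -15
  Remaining [5, 27, 37] -> smallest is 5
  Remaining [27, 37] -> smallest is 27
  Remaining [37] -> smallest is 37
Collecting the picks in order gives the sorted list.
Final answer: [-41, -15, 5, 27, 37]


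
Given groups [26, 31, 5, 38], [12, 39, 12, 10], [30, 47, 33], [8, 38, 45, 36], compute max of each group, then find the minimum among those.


Find max of each group:
  Group 1: [26, 31, 5, 38] -> max = 38
  Group 2: [12, 39, 12, 10] -> max = 39
  Group 3: [30, 47, 33] -> max = 47
  Group 4: [8, 38, 45, 36] -> max = 45
Maxes: [38, 39, 47, 45]
Minimum of maxes = 38
Final answer: 38


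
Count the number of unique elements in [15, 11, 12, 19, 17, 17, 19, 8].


List all unique values:
Distinct values: [8, 11, 12, 15, 17, 19]
Count = 6
Final answer: 6


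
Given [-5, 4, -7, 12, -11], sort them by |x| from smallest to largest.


Compute absolute values:
  |-5| = 5
  |4| = 4
  |-7| = 7
  |12| = 12
  |-11| = 11
Absolute values in increasing order: 4 < 5 < 7 < 11 < 12
Listing the original numbers in that order gives the answer.
Final answer: [4, -5, -7, -11, 12]


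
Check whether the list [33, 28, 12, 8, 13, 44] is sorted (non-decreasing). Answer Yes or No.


Check consecutive pairs:
  33 <= 28? False
  28 <= 12? False
  12 <= 8? False
  8 <= 13? True
  13 <= 44? True
3 consecutive pair(s) are out of order, so the list is not sorted.
Final answer: No


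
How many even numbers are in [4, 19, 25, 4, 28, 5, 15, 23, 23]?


Check each element:
  4 is even
  19 is odd
  25 is odd
  4 is even
  28 is even
  5 is odd
  15 is odd
  23 is odd
  23 is odd
Evens: [4, 4, 28]
Count of evens = 3
Final answer: 3


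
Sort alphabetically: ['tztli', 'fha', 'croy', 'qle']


Compare strings character by character (the first differing letter decides):
  'croy' < 'fha' since 'c' < 'f' at position 1
  'fha' < 'qle' since 'f' < 'q' at position 1
  'qle' < 'tztli' since 'q' < 't' at position 1
Chaining these comparisons gives the alphabetical order.
Final answer: ['croy', 'fha', 'qle', 'tztli']


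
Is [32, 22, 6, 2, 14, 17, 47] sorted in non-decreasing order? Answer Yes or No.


Check consecutive pairs:
  32 <= 22? False
  22 <= 6? False
  6 <= 2? False
  2 <= 14? True
  14 <= 17? True
  17 <= 47? True
3 consecutive pair(s) are out of order, so the list is not sorted.
Final answer: No


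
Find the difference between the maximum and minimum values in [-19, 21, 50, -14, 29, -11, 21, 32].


Maximum value: 50
Minimum value: -19
Range = 50 - (-19) = 69
Final answer: 69


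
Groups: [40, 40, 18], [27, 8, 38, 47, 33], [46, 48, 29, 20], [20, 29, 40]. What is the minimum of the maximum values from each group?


Find max of each group:
  Group 1: [40, 40, 18] -> max = 40
  Group 2: [27, 8, 38, 47, 33] -> max = 47
  Group 3: [46, 48, 29, 20] -> max = 48
  Group 4: [20, 29, 40] -> max = 40
Maxes: [40, 47, 48, 40]
Minimum of maxes = 40
Final answer: 40


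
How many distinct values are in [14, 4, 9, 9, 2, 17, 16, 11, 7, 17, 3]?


List all unique values:
Distinct values: [2, 3, 4, 7, 9, 11, 14, 16, 17]
Count = 9
Final answer: 9


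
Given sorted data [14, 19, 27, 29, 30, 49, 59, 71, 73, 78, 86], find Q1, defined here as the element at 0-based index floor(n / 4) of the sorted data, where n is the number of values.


The list has n = 11 elements.
Q1 index = floor(11 / 4) = floor(2.75) = 2
Counting from index 0 in the sorted data, the element at index 2 is 27.
Final answer: 27


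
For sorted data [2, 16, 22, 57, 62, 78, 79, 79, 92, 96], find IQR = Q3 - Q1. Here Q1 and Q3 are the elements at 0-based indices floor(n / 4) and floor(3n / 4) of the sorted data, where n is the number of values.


The data has n = 10 elements.
Q1 index = floor(10 / 4) = floor(2.5) = 2; Q3 index = floor(3 * 10 / 4) = floor(7.5) = 7
Q1 = element at index 2 = 22
Q3 = element at index 7 = 79
IQR = 79 - 22 = 57
Final answer: 57


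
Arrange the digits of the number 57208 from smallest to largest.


The number 57208 has digits: 5, 7, 2, 0, 8
Sorted: 0, 2, 5, 7, 8
Joining the sorted digits gives the result.
Final answer: 02578


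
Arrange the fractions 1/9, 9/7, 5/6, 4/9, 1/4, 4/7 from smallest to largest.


Convert to decimal for comparison:
  1/9 = 0.1111
  9/7 = 1.2857
  5/6 = 0.8333
  4/9 = 0.4444
  1/4 = 0.25
  4/7 = 0.5714
Decimals in increasing order: 0.1111 < 0.25 < 0.4444 < 0.5714 < 0.8333 < 1.2857
Writing each back as its fraction gives the sorted order.
Final answer: 1/9, 1/4, 4/9, 4/7, 5/6, 9/7


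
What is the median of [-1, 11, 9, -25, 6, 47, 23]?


First, sort the list: [-25, -1, 6, 9, 11, 23, 47]
The list has 7 elements (odd count).
The middle index is 3 (0-based), and the element there is 9.
Final answer: 9


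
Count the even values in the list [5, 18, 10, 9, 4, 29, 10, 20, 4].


Check each element:
  5 is odd
  18 is even
  10 is even
  9 is odd
  4 is even
  29 is odd
  10 is even
  20 is even
  4 is even
Evens: [18, 10, 4, 10, 20, 4]
Count of evens = 6
Final answer: 6


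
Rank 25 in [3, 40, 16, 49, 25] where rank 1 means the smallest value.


Sort ascending: [3, 16, 25, 40, 49]
Find 25 in the sorted list.
25 is at position 3 (1-indexed).
Final answer: 3


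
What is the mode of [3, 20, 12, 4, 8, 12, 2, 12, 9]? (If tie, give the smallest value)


Count the frequency of each value:
  2 appears 1 time(s)
  3 appears 1 time(s)
  4 appears 1 time(s)
  8 appears 1 time(s)
  9 appears 1 time(s)
  12 appears 3 time(s)
  20 appears 1 time(s)
Maximum frequency is 3.
Only 12 reaches that frequency, so it is the mode.
Final answer: 12


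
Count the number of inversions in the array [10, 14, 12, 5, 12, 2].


For each element, count the later elements that are smaller than it:
  10 (index 0): smaller elements after it = [5, 2] -> 2
  14 (index 1): smaller elements after it = [12, 5, 12, 2] -> 4
  12 (index 2): smaller elements after it = [5, 2] -> 2
  5 (index 3): smaller elements after it = [2] -> 1
  12 (index 4): smaller elements after it = [2] -> 1
Total inversions = 2 + 4 + 2 + 1 + 1 = 10
Final answer: 10


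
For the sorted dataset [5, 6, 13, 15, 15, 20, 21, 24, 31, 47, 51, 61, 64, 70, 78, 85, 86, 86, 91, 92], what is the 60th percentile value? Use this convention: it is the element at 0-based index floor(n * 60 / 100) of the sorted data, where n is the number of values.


The dataset has n = 20 elements.
Index = floor(20 * 60 / 100) = floor(1200 / 100) = floor(12) = 12
Counting from index 0 in the sorted data, the element at index 12 is 64.
Final answer: 64


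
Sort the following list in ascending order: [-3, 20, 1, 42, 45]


Original list: [-3, 20, 1, 42, 45]
Repeatedly take the smallest remaining element:
  Remaining [-3, 20, 1, 42, 45] -> smallest is -3
  Remaining [20, 1, 42, 45] -> smallest is 1
  Remaining [20, 42, 45] -> smallest is 20
  Remaining [42, 45] -> smallest is 42
  Remaining [45] -> smallest is 45
Collecting the picks in order gives the sorted list.
Final answer: [-3, 1, 20, 42, 45]


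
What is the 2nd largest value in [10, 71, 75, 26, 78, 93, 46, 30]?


Sort descending: [93, 78, 75, 71, 46, 30, 26, 10]
The 2nd element (1-indexed) is at index 1.
Value = 78
Final answer: 78


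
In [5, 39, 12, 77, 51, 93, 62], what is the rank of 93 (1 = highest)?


Sort descending: [93, 77, 62, 51, 39, 12, 5]
Find 93 in the sorted list.
93 is at position 1.
Final answer: 1


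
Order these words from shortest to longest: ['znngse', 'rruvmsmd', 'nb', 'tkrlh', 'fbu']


Compute lengths:
  'znngse' has length 6
  'rruvmsmd' has length 8
  'nb' has length 2
  'tkrlh' has length 5
  'fbu' has length 3
Lengths in increasing order: 2 < 3 < 5 < 6 < 8
Listing the words in that order gives the answer.
Final answer: ['nb', 'fbu', 'tkrlh', 'znngse', 'rruvmsmd']


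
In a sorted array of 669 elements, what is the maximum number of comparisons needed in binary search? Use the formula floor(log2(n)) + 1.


Binary search halves the search space each step.
Maximum comparisons = floor(log2(669)) + 1
log2(669) = 9.3859
floor(log2(669)) = 9, so 9 + 1 = 10
Final answer: 10


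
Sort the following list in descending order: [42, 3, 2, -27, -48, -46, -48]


Original list: [42, 3, 2, -27, -48, -46, -48]
Repeatedly take the largest remaining element:
  Remaining [42, 3, 2, -27, -48, -46, -48] -> largest is 42
  Remaining [3, 2, -27, -48, -46, -48] -> largest is 3
  Remaining [2, -27, -48, -46, -48] -> largest is 2
  Remaining [-27, -48, -46, -48] -> largest is -27
  Remaining [-48, -46, -48] -> largest is -46
  Remaining [-48, -48] -> largest is -48
  Remaining [-48] -> largest is -48
Collecting the picks in order gives the descending list.
Final answer: [42, 3, 2, -27, -46, -48, -48]


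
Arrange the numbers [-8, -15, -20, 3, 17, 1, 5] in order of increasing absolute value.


Compute absolute values:
  |-8| = 8
  |-15| = 15
  |-20| = 20
  |3| = 3
  |17| = 17
  |1| = 1
  |5| = 5
Absolute values in increasing order: 1 < 3 < 5 < 8 < 15 < 17 < 20
Listing the original numbers in that order gives the answer.
Final answer: [1, 3, 5, -8, -15, 17, -20]


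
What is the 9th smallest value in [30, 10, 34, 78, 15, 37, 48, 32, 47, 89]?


Sort ascending: [10, 15, 30, 32, 34, 37, 47, 48, 78, 89]
The 9th element (1-indexed) is at index 8.
Value = 78
Final answer: 78


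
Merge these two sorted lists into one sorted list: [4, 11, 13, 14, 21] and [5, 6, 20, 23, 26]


List A: [4, 11, 13, 14, 21]
List B: [5, 6, 20, 23, 26]
Repeatedly compare the front elements and take the smaller:
  4 vs 5 -> take 4
  11 vs 5 -> take 5
  11 vs 6 -> take 6
  11 vs 20 -> take 11
  13 vs 20 -> take 13
  14 vs 20 -> take 14
  21 vs 20 -> take 20
  21 vs 23 -> take 21
  A is exhausted; append the rest of B: [23, 26]
Final answer: [4, 5, 6, 11, 13, 14, 20, 21, 23, 26]


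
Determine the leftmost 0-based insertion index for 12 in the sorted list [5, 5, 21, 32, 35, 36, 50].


List is sorted: [5, 5, 21, 32, 35, 36, 50]
We need the leftmost position where 12 can be inserted, i.e. the first index whose element is >= 12 (or the end of the list if none is).
Binary search with low=0, high=7 (0-based indices):
  low=0, high=7, mid=3: a[3]=32 >= 12, so high = 3
  low=0, high=3, mid=1: a[1]=5 < 12, so low = 2
  low=2, high=3, mid=2: a[2]=21 >= 12, so high = 2
Now low = high = 2, so the insertion index is 2.
Final answer: 2


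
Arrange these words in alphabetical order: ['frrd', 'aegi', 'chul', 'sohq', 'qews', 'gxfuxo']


Compare strings character by character (the first differing letter decides):
  'aegi' < 'chul' since 'a' < 'c' at position 1
  'chul' < 'frrd' since 'c' < 'f' at position 1
  'frrd' < 'gxfuxo' since 'f' < 'g' at position 1
  'gxfuxo' < 'qews' since 'g' < 'q' at position 1
  'qews' < 'sohq' since 'q' < 's' at position 1
Chaining these comparisons gives the alphabetical order.
Final answer: ['aegi', 'chul', 'frrd', 'gxfuxo', 'qews', 'sohq']
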